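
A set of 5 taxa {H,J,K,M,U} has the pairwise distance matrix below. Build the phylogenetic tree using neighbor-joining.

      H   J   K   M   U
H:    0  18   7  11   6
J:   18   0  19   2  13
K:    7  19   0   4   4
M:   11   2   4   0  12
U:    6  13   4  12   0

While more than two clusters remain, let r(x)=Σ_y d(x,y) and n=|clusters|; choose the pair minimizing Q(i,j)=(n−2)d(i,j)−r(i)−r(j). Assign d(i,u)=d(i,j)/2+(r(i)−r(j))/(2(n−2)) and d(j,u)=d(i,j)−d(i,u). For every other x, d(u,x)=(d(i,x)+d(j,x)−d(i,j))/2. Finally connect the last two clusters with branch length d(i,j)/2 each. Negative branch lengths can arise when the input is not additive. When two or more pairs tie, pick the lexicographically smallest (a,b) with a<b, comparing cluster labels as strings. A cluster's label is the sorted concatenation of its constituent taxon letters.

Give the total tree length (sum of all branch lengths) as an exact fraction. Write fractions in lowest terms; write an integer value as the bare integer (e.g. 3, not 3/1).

iteration 1: select J,M (d=2, Q=-75); attach at lengths (29/6, -17/6); label the merged cluster JM
  updated: d(H,JM)=27/2, d(JM,K)=21/2, d(JM,U)=23/2
iteration 2: select H,U (d=6, Q=-36); attach at lengths (17/4, 7/4); label the merged cluster HU
  updated: d(HU,JM)=19/2, d(HU,K)=5/2
iteration 3: select HU,JM (d=19/2, Q=-45/2); attach at lengths (3/4, 35/4); label the merged cluster HJMU
  updated: d(HJMU,K)=7/4
iteration 4: select HJMU,K (d=7/4); attach at lengths (7/8, 7/8); label the merged cluster HJKMU
final tree: (((H:17/4,U:7/4):3/4,(J:29/6,M:-17/6):35/4):7/8,K:7/8)
total length: 77/4

77/4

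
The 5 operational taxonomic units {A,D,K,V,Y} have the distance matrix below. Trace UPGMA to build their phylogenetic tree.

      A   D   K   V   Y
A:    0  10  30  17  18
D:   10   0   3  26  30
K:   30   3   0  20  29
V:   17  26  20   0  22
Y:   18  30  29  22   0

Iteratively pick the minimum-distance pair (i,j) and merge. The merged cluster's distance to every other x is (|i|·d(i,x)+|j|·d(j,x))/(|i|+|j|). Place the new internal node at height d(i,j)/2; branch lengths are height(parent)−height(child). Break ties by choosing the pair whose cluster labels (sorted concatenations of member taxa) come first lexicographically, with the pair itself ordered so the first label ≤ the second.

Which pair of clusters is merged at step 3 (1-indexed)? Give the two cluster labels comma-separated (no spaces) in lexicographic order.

1. join D+K (d=3) ⇒ DK; edges |D|=3/2, |K|=3/2
  updated: d(A,DK)=20, d(DK,V)=23, d(DK,Y)=59/2
2. join A+V (d=17) ⇒ AV; edges |A|=17/2, |V|=17/2
  updated: d(AV,DK)=43/2, d(AV,Y)=20
3. join AV+Y (d=20) ⇒ AVY; edges |AV|=3/2, |Y|=10
  updated: d(AVY,DK)=145/6
4. join AVY+DK (d=145/6) ⇒ ADKVY; edges |AVY|=25/12, |DK|=127/12
final tree: (((A:17/2,V:17/2):3/2,Y:10):25/12,(D:3/2,K:3/2):127/12)
total length: 265/6

AV,Y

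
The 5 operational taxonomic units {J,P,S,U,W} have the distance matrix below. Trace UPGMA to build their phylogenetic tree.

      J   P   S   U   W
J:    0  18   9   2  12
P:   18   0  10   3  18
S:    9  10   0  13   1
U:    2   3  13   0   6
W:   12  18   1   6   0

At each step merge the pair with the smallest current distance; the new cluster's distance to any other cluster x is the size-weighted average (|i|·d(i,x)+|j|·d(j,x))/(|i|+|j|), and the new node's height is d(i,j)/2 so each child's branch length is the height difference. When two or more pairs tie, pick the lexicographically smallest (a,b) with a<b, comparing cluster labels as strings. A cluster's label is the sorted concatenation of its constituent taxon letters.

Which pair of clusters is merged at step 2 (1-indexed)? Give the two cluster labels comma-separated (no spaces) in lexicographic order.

iteration 1: select S,W (d=1); attach at lengths (1/2, 1/2); label the merged cluster SW
  updated: d(J,SW)=21/2, d(P,SW)=14, d(SW,U)=19/2
iteration 2: select J,U (d=2); attach at lengths (1, 1); label the merged cluster JU
  updated: d(JU,P)=21/2, d(JU,SW)=10
iteration 3: select JU,SW (d=10); attach at lengths (4, 9/2); label the merged cluster JSUW
  updated: d(JSUW,P)=49/4
iteration 4: select JSUW,P (d=49/4); attach at lengths (9/8, 49/8); label the merged cluster JPSUW
final tree: (((J:1,U:1):4,(S:1/2,W:1/2):9/2):9/8,P:49/8)
total length: 75/4

J,U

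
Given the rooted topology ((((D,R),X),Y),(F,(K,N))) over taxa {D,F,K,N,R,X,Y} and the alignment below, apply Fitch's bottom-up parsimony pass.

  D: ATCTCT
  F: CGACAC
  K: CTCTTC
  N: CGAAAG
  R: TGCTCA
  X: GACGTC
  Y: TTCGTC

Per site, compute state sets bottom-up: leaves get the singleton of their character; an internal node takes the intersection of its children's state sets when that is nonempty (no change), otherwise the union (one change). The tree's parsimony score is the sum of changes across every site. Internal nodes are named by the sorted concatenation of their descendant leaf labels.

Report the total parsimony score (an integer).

[col 0] DR: children D:{A}, R:{T} ∪→ {A,T}; cost 1
[col 0] DRX: children DR:{A,T}, X:{G} ∪→ {A,G,T}; cost 1
[col 0] DRXY: children DRX:{A,G,T}, Y:{T} ∩→ {T}; cost 0
[col 0] KN: children K:{C}, N:{C} ∩→ {C}; cost 0
[col 0] FKN: children F:{C}, KN:{C} ∩→ {C}; cost 0
[col 0] DFKNRXY: children DRXY:{T}, FKN:{C} ∪→ {C,T}; cost 1
[col 1] DR: children D:{T}, R:{G} ∪→ {G,T}; cost 1
[col 1] DRX: children DR:{G,T}, X:{A} ∪→ {A,G,T}; cost 1
[col 1] DRXY: children DRX:{A,G,T}, Y:{T} ∩→ {T}; cost 0
[col 1] KN: children K:{T}, N:{G} ∪→ {G,T}; cost 1
[col 1] FKN: children F:{G}, KN:{G,T} ∩→ {G}; cost 0
[col 1] DFKNRXY: children DRXY:{T}, FKN:{G} ∪→ {G,T}; cost 1
[col 2] DR: children D:{C}, R:{C} ∩→ {C}; cost 0
[col 2] DRX: children DR:{C}, X:{C} ∩→ {C}; cost 0
[col 2] DRXY: children DRX:{C}, Y:{C} ∩→ {C}; cost 0
[col 2] KN: children K:{C}, N:{A} ∪→ {A,C}; cost 1
[col 2] FKN: children F:{A}, KN:{A,C} ∩→ {A}; cost 0
[col 2] DFKNRXY: children DRXY:{C}, FKN:{A} ∪→ {A,C}; cost 1
[col 3] DR: children D:{T}, R:{T} ∩→ {T}; cost 0
[col 3] DRX: children DR:{T}, X:{G} ∪→ {G,T}; cost 1
[col 3] DRXY: children DRX:{G,T}, Y:{G} ∩→ {G}; cost 0
[col 3] KN: children K:{T}, N:{A} ∪→ {A,T}; cost 1
[col 3] FKN: children F:{C}, KN:{A,T} ∪→ {A,C,T}; cost 1
[col 3] DFKNRXY: children DRXY:{G}, FKN:{A,C,T} ∪→ {A,C,G,T}; cost 1
[col 4] DR: children D:{C}, R:{C} ∩→ {C}; cost 0
[col 4] DRX: children DR:{C}, X:{T} ∪→ {C,T}; cost 1
[col 4] DRXY: children DRX:{C,T}, Y:{T} ∩→ {T}; cost 0
[col 4] KN: children K:{T}, N:{A} ∪→ {A,T}; cost 1
[col 4] FKN: children F:{A}, KN:{A,T} ∩→ {A}; cost 0
[col 4] DFKNRXY: children DRXY:{T}, FKN:{A} ∪→ {A,T}; cost 1
[col 5] DR: children D:{T}, R:{A} ∪→ {A,T}; cost 1
[col 5] DRX: children DR:{A,T}, X:{C} ∪→ {A,C,T}; cost 1
[col 5] DRXY: children DRX:{A,C,T}, Y:{C} ∩→ {C}; cost 0
[col 5] KN: children K:{C}, N:{G} ∪→ {C,G}; cost 1
[col 5] FKN: children F:{C}, KN:{C,G} ∩→ {C}; cost 0
[col 5] DFKNRXY: children DRXY:{C}, FKN:{C} ∩→ {C}; cost 0
per-site changes: [3, 4, 2, 4, 3, 3]; total = 19

19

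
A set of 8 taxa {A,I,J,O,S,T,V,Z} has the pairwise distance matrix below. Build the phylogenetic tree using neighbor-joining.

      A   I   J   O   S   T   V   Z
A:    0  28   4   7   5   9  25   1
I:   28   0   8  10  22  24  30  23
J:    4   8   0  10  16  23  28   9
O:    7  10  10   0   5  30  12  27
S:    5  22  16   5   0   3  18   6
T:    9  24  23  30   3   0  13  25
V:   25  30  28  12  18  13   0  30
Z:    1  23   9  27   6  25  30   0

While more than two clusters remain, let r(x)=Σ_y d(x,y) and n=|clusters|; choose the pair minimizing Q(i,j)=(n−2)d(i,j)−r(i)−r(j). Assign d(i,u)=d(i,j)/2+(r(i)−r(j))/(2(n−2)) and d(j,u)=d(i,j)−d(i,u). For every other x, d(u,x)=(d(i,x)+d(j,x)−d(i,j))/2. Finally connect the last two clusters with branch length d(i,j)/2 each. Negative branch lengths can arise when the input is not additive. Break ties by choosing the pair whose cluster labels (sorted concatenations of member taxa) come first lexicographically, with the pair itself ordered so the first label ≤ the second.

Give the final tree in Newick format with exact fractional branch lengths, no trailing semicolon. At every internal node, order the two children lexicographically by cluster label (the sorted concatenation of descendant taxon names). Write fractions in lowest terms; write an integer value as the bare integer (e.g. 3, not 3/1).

((((A:-53/20,Z:73/20):185/32,((I:117/16,J:11/16):97/24,O:47/24):167/32):75/32,S:-59/32):187/64,(T:49/12,V:107/12):187/64)

iteration 1: select T,V (d=13, Q=-205); attach at lengths (49/12, 107/12); label the merged cluster TV
  updated: d(A,TV)=21/2, d(I,TV)=41/2, d(J,TV)=19, d(O,TV)=29/2, d(S,TV)=4, d(TV,Z)=21
iteration 2: select A,Z (d=1, Q=-275/2); attach at lengths (-53/20, 73/20); label the merged cluster AZ
  updated: d(AZ,I)=25, d(AZ,J)=6, d(AZ,O)=33/2, d(AZ,S)=5, d(AZ,TV)=61/4
iteration 3: select I,J (d=8, Q=-225/2); attach at lengths (117/16, 11/16); label the merged cluster IJ
  updated: d(AZ,IJ)=23/2, d(IJ,O)=6, d(IJ,S)=15, d(IJ,TV)=63/4
iteration 4: select IJ,O (d=6, Q=-289/4); attach at lengths (97/24, 47/24); label the merged cluster IJO
  updated: d(AZ,IJO)=11, d(IJO,S)=7, d(IJO,TV)=97/8
iteration 5: select AZ,IJO (d=11, Q=-315/8); attach at lengths (185/32, 167/32); label the merged cluster AIJOZ
  updated: d(AIJOZ,S)=1/2, d(AIJOZ,TV)=131/16
iteration 6: select AIJOZ,S (d=1/2, Q=-203/16); attach at lengths (75/32, -59/32); label the merged cluster AIJOSZ
  updated: d(AIJOSZ,TV)=187/32
iteration 7: select AIJOSZ,TV (d=187/32); attach at lengths (187/64, 187/64); label the merged cluster AIJOSTVZ
final tree: ((((A:-53/20,Z:73/20):185/32,((I:117/16,J:11/16):97/24,O:47/24):167/32):75/32,S:-59/32):187/64,(T:49/12,V:107/12):187/64)
total length: 1451/32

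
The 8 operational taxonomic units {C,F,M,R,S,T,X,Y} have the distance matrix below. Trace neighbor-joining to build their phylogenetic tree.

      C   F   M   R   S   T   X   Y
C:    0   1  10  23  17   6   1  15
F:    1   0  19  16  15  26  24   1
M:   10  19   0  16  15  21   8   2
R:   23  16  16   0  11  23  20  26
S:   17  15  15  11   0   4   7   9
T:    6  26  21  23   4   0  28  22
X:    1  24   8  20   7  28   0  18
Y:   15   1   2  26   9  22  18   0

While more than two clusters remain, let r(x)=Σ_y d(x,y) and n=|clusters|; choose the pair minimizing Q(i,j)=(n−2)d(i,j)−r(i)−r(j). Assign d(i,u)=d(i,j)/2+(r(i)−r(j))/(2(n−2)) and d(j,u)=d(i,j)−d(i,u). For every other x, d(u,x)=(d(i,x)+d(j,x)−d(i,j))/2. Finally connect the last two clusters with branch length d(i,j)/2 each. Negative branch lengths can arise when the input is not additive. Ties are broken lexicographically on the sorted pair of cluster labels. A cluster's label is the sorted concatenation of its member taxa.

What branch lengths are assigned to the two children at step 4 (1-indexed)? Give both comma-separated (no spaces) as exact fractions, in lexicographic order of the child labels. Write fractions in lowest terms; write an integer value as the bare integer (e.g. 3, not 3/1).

1. join F+Y (d=1, Q=-189) ⇒ FY; edges |F|=5/4, |Y|=-1/4
  updated: d(C,FY)=15/2, d(FY,M)=10, d(FY,R)=41/2, d(FY,S)=23/2, d(FY,T)=47/2, d(FY,X)=41/2
2. join S+T (d=4, Q=-151) ⇒ ST; edges |S|=-2, |T|=6
  updated: d(C,ST)=19/2, d(FY,ST)=31/2, d(M,ST)=16, d(R,ST)=15, d(ST,X)=31/2
3. join C+X (d=1, Q=-112) ⇒ CX; edges |C|=-5/4, |X|=9/4
  updated: d(CX,FY)=27/2, d(CX,M)=17/2, d(CX,R)=21, d(CX,ST)=12
4. join R+ST (d=15, Q=-86) ⇒ RST; edges |R|=59/6, |ST|=31/6
  updated: d(CX,RST)=9, d(FY,RST)=21/2, d(M,RST)=17/2
5. join CX+M (d=17/2, Q=-41) ⇒ CMX; edges |CX|=21/4, |M|=13/4
  updated: d(CMX,FY)=15/2, d(CMX,RST)=9/2
6. join CMX+FY (d=15/2, Q=-45/2) ⇒ CFMXY; edges |CMX|=3/4, |FY|=27/4
  updated: d(CFMXY,RST)=15/4
7. join CFMXY+RST (d=15/4) ⇒ CFMRSTXY; edges |CFMXY|=15/8, |RST|=15/8
final tree: ((((C:-5/4,X:9/4):21/4,M:13/4):3/4,(F:5/4,Y:-1/4):27/4):15/8,(R:59/6,(S:-2,T:6):31/6):15/8)
total length: 163/4

59/6,31/6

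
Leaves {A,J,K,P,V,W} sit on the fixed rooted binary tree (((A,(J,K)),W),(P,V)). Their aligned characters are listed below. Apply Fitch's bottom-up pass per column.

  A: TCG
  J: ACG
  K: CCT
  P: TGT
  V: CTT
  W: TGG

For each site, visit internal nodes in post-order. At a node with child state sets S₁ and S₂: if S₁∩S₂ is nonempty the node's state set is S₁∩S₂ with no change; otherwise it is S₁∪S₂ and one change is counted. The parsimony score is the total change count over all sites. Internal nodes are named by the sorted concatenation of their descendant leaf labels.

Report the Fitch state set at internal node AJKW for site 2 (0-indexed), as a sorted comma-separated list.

JK@0: {A} ∪ {C} = {A,C} (union, +1)
AJK@0: {T} ∪ {A,C} = {A,C,T} (union, +1)
AJKW@0: {A,C,T} ∩ {T} = {T} (intersection, +0)
PV@0: {T} ∪ {C} = {C,T} (union, +1)
AJKPVW@0: {T} ∩ {C,T} = {T} (intersection, +0)
JK@1: {C} ∩ {C} = {C} (intersection, +0)
AJK@1: {C} ∩ {C} = {C} (intersection, +0)
AJKW@1: {C} ∪ {G} = {C,G} (union, +1)
PV@1: {G} ∪ {T} = {G,T} (union, +1)
AJKPVW@1: {C,G} ∩ {G,T} = {G} (intersection, +0)
JK@2: {G} ∪ {T} = {G,T} (union, +1)
AJK@2: {G} ∩ {G,T} = {G} (intersection, +0)
AJKW@2: {G} ∩ {G} = {G} (intersection, +0)
PV@2: {T} ∩ {T} = {T} (intersection, +0)
AJKPVW@2: {G} ∪ {T} = {G,T} (union, +1)
per-site changes: [3, 2, 2]; total = 7

G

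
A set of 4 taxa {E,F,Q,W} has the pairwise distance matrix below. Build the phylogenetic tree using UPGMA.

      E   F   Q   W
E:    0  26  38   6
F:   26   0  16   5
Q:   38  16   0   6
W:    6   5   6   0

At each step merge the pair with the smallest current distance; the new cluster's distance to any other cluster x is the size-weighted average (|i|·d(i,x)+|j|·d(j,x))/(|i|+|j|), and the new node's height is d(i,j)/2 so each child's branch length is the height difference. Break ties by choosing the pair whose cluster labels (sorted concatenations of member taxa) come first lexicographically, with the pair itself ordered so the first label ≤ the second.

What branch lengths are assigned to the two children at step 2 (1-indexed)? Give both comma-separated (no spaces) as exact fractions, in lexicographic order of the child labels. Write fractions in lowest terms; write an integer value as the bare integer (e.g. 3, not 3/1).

iteration 1: select F,W (d=5); attach at lengths (5/2, 5/2); label the merged cluster FW
  updated: d(E,FW)=16, d(FW,Q)=11
iteration 2: select FW,Q (d=11); attach at lengths (3, 11/2); label the merged cluster FQW
  updated: d(E,FQW)=70/3
iteration 3: select E,FQW (d=70/3); attach at lengths (35/3, 37/6); label the merged cluster EFQW
final tree: (E:35/3,((F:5/2,W:5/2):3,Q:11/2):37/6)
total length: 94/3

3,11/2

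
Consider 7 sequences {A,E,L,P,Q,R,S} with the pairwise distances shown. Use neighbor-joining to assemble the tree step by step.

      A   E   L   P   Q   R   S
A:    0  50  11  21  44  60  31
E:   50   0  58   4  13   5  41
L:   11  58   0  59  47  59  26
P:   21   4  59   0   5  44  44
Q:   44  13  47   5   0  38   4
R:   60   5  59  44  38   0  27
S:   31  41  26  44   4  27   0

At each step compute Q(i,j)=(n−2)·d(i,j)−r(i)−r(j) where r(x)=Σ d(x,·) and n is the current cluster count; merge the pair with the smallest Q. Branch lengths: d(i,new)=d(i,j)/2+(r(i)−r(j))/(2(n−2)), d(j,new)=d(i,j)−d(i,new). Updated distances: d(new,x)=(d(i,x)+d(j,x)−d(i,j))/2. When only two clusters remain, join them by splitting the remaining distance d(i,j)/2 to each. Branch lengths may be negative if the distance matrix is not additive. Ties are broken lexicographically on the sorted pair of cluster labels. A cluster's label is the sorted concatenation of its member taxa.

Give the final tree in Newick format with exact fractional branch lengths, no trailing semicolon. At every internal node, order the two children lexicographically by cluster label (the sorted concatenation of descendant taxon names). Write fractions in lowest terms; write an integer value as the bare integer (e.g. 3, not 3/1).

iteration 1: select A,L (d=11, Q=-422); attach at lengths (6/5, 49/5); label the merged cluster AL
  updated: d(AL,E)=97/2, d(AL,P)=69/2, d(AL,Q)=40, d(AL,R)=54, d(AL,S)=23
iteration 2: select E,R (d=5, Q=-519/2); attach at lengths (-73/16, 153/16); label the merged cluster ER
  updated: d(AL,ER)=195/4, d(ER,P)=43/2, d(ER,Q)=23, d(ER,S)=63/2
iteration 3: select AL,S (d=23, Q=-719/4); attach at lengths (451/24, 101/24); label the merged cluster ALS
  updated: d(ALS,ER)=229/8, d(ALS,P)=111/4, d(ALS,Q)=21/2
iteration 4: select ALS,Q (d=21/2, Q=-675/8); attach at lengths (395/32, -59/32); label the merged cluster ALQS
  updated: d(ALQS,ER)=329/16, d(ALQS,P)=89/8
iteration 5: select ALQS,ER (d=329/16, Q=-851/16); attach at lengths (163/32, 495/32); label the merged cluster AELQRS
  updated: d(AELQRS,P)=193/32
iteration 6: select AELQRS,P (d=193/32); attach at lengths (193/64, 193/64); label the merged cluster AELPQRS
final tree: (((((A:6/5,L:49/5):451/24,S:101/24):395/32,Q:-59/32):163/32,(E:-73/16,R:153/16):495/32):193/64,P:193/64)
total length: 2435/32

(((((A:6/5,L:49/5):451/24,S:101/24):395/32,Q:-59/32):163/32,(E:-73/16,R:153/16):495/32):193/64,P:193/64)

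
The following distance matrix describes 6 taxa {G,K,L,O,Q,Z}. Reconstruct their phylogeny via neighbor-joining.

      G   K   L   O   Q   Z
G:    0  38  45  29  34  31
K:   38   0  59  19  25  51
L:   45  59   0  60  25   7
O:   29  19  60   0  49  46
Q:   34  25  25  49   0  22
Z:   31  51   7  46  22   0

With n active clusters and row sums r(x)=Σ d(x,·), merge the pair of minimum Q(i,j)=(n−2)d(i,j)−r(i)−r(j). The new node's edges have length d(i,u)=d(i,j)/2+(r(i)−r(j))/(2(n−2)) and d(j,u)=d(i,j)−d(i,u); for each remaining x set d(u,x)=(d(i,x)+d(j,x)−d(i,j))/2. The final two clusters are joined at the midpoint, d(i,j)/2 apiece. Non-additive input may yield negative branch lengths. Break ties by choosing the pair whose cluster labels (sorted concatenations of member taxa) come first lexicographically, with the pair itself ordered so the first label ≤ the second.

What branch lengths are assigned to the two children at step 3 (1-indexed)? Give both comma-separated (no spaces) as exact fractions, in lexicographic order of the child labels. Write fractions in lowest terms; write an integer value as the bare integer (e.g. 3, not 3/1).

12,49/4

step 1: merge (L,Z) at d=7, Q=-325; branch lengths L→67/8, Z→-11/8; new cluster LZ
  updated: d(G,LZ)=69/2, d(K,LZ)=103/2, d(LZ,O)=99/2, d(LZ,Q)=20
step 2: merge (LZ,Q) at d=20, Q=-447/2; branch lengths LZ→175/12, Q→65/12; new cluster LQZ
  updated: d(G,LQZ)=97/4, d(K,LQZ)=113/4, d(LQZ,O)=157/4
step 3: merge (G,LQZ) at d=97/4, Q=-269/2; branch lengths G→12, LQZ→49/4; new cluster GLQZ
  updated: d(GLQZ,K)=21, d(GLQZ,O)=22
step 4: merge (GLQZ,K) at d=21, Q=-62; branch lengths GLQZ→12, K→9; new cluster GKLQZ
  updated: d(GKLQZ,O)=10
step 5: merge (GKLQZ,O) at d=10; branch lengths GKLQZ→5, O→5; new cluster GKLOQZ
final tree: (((G:12,((L:67/8,Z:-11/8):175/12,Q:65/12):49/4):12,K:9):5,O:5)
total length: 329/4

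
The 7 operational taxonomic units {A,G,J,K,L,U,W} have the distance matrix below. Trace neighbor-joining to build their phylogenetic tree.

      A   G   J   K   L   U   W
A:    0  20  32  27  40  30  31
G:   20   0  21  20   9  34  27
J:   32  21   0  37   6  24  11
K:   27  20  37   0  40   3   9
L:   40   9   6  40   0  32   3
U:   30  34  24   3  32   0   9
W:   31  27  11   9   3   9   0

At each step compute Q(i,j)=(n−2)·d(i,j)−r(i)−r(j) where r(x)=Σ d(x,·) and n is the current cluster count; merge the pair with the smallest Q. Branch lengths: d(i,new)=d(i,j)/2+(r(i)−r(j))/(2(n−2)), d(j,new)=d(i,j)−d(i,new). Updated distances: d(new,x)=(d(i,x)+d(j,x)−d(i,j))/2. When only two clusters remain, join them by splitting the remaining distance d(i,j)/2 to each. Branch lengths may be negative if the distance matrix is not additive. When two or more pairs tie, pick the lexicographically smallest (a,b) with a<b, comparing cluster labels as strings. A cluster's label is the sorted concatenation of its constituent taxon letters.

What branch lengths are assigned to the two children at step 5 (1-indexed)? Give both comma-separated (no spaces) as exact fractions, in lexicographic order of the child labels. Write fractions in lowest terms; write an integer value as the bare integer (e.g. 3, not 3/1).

45/8,61/16

1. join K+U (d=3, Q=-253) ⇒ KU; edges |K|=19/10, |U|=11/10
  updated: d(A,KU)=27, d(G,KU)=51/2, d(J,KU)=29, d(KU,L)=69/2, d(KU,W)=15/2
2. join KU+W (d=15/2, Q=-173) ⇒ KUW; edges |KU|=37/4, |W|=-7/4
  updated: d(A,KUW)=101/4, d(G,KUW)=45/2, d(J,KUW)=65/4, d(KUW,L)=15
3. join A+G (d=20, Q=-519/4) ⇒ AG; edges |A|=419/24, |G|=61/24
  updated: d(AG,J)=33/2, d(AG,KUW)=111/8, d(AG,L)=29/2
4. join AG+KUW (d=111/8, Q=-249/4) ⇒ AGKUW; edges |AG|=55/8, |KUW|=7
  updated: d(AGKUW,J)=151/16, d(AGKUW,L)=125/16
5. join AGKUW+J (d=151/16, Q=-93/4) ⇒ AGJKUW; edges |AGKUW|=45/8, |J|=61/16
  updated: d(AGJKUW,L)=35/16
6. join AGJKUW+L (d=35/16) ⇒ AGJKLUW; edges |AGJKUW|=35/32, |L|=35/32
final tree: ((((A:419/24,G:61/24):55/8,((K:19/10,U:11/10):37/4,W:-7/4):7):45/8,J:61/16):35/32,L:35/32)
total length: 56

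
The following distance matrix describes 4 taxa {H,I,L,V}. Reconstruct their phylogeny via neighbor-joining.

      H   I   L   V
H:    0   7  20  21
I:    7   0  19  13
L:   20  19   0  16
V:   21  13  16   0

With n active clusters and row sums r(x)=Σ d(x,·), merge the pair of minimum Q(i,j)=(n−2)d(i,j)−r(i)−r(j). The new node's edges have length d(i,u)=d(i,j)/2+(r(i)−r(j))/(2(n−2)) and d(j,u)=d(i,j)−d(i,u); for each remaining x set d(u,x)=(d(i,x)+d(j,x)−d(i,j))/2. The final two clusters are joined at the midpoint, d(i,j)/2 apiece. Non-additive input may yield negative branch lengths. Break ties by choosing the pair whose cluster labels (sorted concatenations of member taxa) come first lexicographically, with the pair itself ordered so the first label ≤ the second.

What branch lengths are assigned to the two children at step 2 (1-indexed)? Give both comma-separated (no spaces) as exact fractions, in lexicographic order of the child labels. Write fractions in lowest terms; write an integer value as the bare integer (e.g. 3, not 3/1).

1. join H+I (d=7, Q=-73) ⇒ HI; edges |H|=23/4, |I|=5/4
  updated: d(HI,L)=16, d(HI,V)=27/2
2. join HI+L (d=16, Q=-91/2) ⇒ HIL; edges |HI|=27/4, |L|=37/4
  updated: d(HIL,V)=27/4
3. join HIL+V (d=27/4) ⇒ HILV; edges |HIL|=27/8, |V|=27/8
final tree: (((H:23/4,I:5/4):27/4,L:37/4):27/8,V:27/8)
total length: 119/4

27/4,37/4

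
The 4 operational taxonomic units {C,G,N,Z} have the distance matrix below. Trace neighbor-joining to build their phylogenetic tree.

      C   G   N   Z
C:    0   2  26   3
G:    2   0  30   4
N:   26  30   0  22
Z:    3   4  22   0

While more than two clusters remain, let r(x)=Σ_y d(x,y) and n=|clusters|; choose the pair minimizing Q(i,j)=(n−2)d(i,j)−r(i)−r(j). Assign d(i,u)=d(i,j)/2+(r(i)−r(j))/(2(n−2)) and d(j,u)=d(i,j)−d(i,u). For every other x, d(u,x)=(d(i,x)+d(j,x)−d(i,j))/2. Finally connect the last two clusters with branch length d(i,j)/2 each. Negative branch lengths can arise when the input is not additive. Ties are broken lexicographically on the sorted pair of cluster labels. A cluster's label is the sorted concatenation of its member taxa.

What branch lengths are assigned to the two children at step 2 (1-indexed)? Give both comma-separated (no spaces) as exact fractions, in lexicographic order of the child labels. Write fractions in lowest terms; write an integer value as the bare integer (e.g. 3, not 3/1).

15/4,93/4

1. join C+G (d=2, Q=-63) ⇒ CG; edges |C|=-1/4, |G|=9/4
  updated: d(CG,N)=27, d(CG,Z)=5/2
2. join CG+N (d=27, Q=-103/2) ⇒ CGN; edges |CG|=15/4, |N|=93/4
  updated: d(CGN,Z)=-5/4
3. join CGN+Z (d=-5/4) ⇒ CGNZ; edges |CGN|=-5/8, |Z|=-5/8
final tree: (((C:-1/4,G:9/4):15/4,N:93/4):-5/8,Z:-5/8)
total length: 111/4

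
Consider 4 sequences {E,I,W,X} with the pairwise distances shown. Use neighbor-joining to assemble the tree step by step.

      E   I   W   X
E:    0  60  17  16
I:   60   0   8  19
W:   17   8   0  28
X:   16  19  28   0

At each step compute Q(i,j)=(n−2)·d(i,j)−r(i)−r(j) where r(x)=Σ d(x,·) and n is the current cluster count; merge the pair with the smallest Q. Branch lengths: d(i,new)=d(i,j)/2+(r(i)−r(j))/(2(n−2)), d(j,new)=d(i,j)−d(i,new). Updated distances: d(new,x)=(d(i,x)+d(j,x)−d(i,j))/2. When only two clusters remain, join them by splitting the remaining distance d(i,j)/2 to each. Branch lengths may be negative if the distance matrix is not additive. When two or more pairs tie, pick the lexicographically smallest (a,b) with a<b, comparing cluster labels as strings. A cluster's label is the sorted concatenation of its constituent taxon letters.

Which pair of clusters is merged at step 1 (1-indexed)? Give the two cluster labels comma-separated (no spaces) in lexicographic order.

E,X

step 1: merge (E,X) at d=16, Q=-124; branch lengths E→31/2, X→1/2; new cluster EX
  updated: d(EX,I)=63/2, d(EX,W)=29/2
step 2: merge (EX,I) at d=63/2, Q=-54; branch lengths EX→19, I→25/2; new cluster EIX
  updated: d(EIX,W)=-9/2
step 3: merge (EIX,W) at d=-9/2; branch lengths EIX→-9/4, W→-9/4; new cluster EIWX
final tree: (((E:31/2,X:1/2):19,I:25/2):-9/4,W:-9/4)
total length: 43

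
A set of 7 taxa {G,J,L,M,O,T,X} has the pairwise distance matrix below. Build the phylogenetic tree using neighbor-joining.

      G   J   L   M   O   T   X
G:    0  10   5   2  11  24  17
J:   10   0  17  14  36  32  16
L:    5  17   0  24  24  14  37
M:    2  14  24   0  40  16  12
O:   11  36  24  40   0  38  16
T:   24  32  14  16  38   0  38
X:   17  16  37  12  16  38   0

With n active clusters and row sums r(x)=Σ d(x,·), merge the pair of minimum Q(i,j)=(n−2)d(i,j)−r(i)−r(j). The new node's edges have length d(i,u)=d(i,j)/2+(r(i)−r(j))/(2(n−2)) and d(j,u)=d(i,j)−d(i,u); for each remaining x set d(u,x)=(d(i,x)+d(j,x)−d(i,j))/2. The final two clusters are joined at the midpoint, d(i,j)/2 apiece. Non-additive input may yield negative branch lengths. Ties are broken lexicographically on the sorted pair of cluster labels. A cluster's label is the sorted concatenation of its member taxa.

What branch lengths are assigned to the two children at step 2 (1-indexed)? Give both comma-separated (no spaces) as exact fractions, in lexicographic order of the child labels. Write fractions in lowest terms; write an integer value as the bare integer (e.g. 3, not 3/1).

45/16,179/16

iteration 1: select O,X (d=16, Q=-221); attach at lengths (109/10, 51/10); label the merged cluster OX
  updated: d(G,OX)=6, d(J,OX)=18, d(L,OX)=45/2, d(M,OX)=18, d(OX,T)=30
iteration 2: select L,T (d=14, Q=-285/2); attach at lengths (45/16, 179/16); label the merged cluster LT
  updated: d(G,LT)=15/2, d(J,LT)=35/2, d(LT,M)=13, d(LT,OX)=77/4
iteration 3: select G,OX (d=6, Q=-275/4); attach at lengths (-71/24, 215/24); label the merged cluster GOX
  updated: d(GOX,J)=11, d(GOX,LT)=83/8, d(GOX,M)=7
iteration 4: select GOX,J (d=11, Q=-391/8); attach at lengths (63/32, 289/32); label the merged cluster GJOX
  updated: d(GJOX,LT)=135/16, d(GJOX,M)=5
iteration 5: select GJOX,LT (d=135/16, Q=-423/16); attach at lengths (7/32, 263/32); label the merged cluster GJLOTX
  updated: d(GJLOTX,M)=153/32
iteration 6: select GJLOTX,M (d=153/32); attach at lengths (153/64, 153/64); label the merged cluster GJLMOTX
final tree: ((((G:-71/24,(O:109/10,X:51/10):215/24):63/32,J:289/32):7/32,(L:45/16,T:179/16):263/32):153/64,M:153/64)
total length: 1927/32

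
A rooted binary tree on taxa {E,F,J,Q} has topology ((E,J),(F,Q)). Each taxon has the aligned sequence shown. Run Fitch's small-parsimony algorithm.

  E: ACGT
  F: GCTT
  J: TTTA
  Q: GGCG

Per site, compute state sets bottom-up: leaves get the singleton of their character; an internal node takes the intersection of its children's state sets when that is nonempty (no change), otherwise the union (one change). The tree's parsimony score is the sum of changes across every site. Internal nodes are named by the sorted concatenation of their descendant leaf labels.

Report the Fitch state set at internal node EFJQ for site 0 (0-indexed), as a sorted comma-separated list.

site 0, node EJ: E={A} ∪ J={T} → {A,T} (+1)
site 0, node FQ: F={G} ∩ Q={G} → {G} (+0)
site 0, node EFJQ: EJ={A,T} ∪ FQ={G} → {A,G,T} (+1)
site 1, node EJ: E={C} ∪ J={T} → {C,T} (+1)
site 1, node FQ: F={C} ∪ Q={G} → {C,G} (+1)
site 1, node EFJQ: EJ={C,T} ∩ FQ={C,G} → {C} (+0)
site 2, node EJ: E={G} ∪ J={T} → {G,T} (+1)
site 2, node FQ: F={T} ∪ Q={C} → {C,T} (+1)
site 2, node EFJQ: EJ={G,T} ∩ FQ={C,T} → {T} (+0)
site 3, node EJ: E={T} ∪ J={A} → {A,T} (+1)
site 3, node FQ: F={T} ∪ Q={G} → {G,T} (+1)
site 3, node EFJQ: EJ={A,T} ∩ FQ={G,T} → {T} (+0)
per-site changes: [2, 2, 2, 2]; total = 8

A,G,T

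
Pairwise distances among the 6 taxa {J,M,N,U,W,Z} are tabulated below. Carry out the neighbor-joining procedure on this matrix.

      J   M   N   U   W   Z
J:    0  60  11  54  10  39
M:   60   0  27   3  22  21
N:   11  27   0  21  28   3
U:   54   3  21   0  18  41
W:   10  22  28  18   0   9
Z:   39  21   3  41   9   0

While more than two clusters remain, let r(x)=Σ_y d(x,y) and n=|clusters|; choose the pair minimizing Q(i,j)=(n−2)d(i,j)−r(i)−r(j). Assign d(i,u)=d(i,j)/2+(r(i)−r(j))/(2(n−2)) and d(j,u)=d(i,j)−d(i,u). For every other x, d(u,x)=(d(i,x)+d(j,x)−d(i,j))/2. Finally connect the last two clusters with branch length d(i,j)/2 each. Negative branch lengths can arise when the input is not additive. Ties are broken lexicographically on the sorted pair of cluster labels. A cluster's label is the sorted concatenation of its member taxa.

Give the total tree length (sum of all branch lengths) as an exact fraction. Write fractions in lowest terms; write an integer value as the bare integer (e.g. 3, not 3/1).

1. join M+U (d=3, Q=-258) ⇒ MU; edges |M|=1, |U|=2
  updated: d(J,MU)=111/2, d(MU,N)=45/2, d(MU,W)=37/2, d(MU,Z)=59/2
2. join J+W (d=10, Q=-151) ⇒ JW; edges |J|=40/3, |W|=-10/3
  updated: d(JW,MU)=32, d(JW,N)=29/2, d(JW,Z)=19
3. join JW+MU (d=32, Q=-171/2) ⇒ JMUW; edges |JW|=91/8, |MU|=165/8
  updated: d(JMUW,N)=5/2, d(JMUW,Z)=33/4
4. join JMUW+N (d=5/2, Q=-55/4) ⇒ JMNUW; edges |JMUW|=31/8, |N|=-11/8
  updated: d(JMNUW,Z)=35/8
5. join JMNUW+Z (d=35/8) ⇒ JMNUWZ; edges |JMNUW|=35/16, |Z|=35/16
final tree: ((((J:40/3,W:-10/3):91/8,(M:1,U:2):165/8):31/8,N:-11/8):35/16,Z:35/16)
total length: 415/8

415/8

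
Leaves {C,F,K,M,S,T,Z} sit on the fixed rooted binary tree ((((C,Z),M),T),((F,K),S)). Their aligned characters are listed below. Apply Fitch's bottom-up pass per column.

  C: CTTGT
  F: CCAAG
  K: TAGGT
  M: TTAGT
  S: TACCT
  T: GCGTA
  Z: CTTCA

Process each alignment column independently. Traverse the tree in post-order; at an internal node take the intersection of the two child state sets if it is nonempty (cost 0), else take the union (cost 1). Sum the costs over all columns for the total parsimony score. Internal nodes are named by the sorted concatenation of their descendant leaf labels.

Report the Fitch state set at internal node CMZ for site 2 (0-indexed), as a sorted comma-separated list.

A,T

[col 0] CZ: children C:{C}, Z:{C} ∩→ {C}; cost 0
[col 0] CMZ: children CZ:{C}, M:{T} ∪→ {C,T}; cost 1
[col 0] CMTZ: children CMZ:{C,T}, T:{G} ∪→ {C,G,T}; cost 1
[col 0] FK: children F:{C}, K:{T} ∪→ {C,T}; cost 1
[col 0] FKS: children FK:{C,T}, S:{T} ∩→ {T}; cost 0
[col 0] CFKMSTZ: children CMTZ:{C,G,T}, FKS:{T} ∩→ {T}; cost 0
[col 1] CZ: children C:{T}, Z:{T} ∩→ {T}; cost 0
[col 1] CMZ: children CZ:{T}, M:{T} ∩→ {T}; cost 0
[col 1] CMTZ: children CMZ:{T}, T:{C} ∪→ {C,T}; cost 1
[col 1] FK: children F:{C}, K:{A} ∪→ {A,C}; cost 1
[col 1] FKS: children FK:{A,C}, S:{A} ∩→ {A}; cost 0
[col 1] CFKMSTZ: children CMTZ:{C,T}, FKS:{A} ∪→ {A,C,T}; cost 1
[col 2] CZ: children C:{T}, Z:{T} ∩→ {T}; cost 0
[col 2] CMZ: children CZ:{T}, M:{A} ∪→ {A,T}; cost 1
[col 2] CMTZ: children CMZ:{A,T}, T:{G} ∪→ {A,G,T}; cost 1
[col 2] FK: children F:{A}, K:{G} ∪→ {A,G}; cost 1
[col 2] FKS: children FK:{A,G}, S:{C} ∪→ {A,C,G}; cost 1
[col 2] CFKMSTZ: children CMTZ:{A,G,T}, FKS:{A,C,G} ∩→ {A,G}; cost 0
[col 3] CZ: children C:{G}, Z:{C} ∪→ {C,G}; cost 1
[col 3] CMZ: children CZ:{C,G}, M:{G} ∩→ {G}; cost 0
[col 3] CMTZ: children CMZ:{G}, T:{T} ∪→ {G,T}; cost 1
[col 3] FK: children F:{A}, K:{G} ∪→ {A,G}; cost 1
[col 3] FKS: children FK:{A,G}, S:{C} ∪→ {A,C,G}; cost 1
[col 3] CFKMSTZ: children CMTZ:{G,T}, FKS:{A,C,G} ∩→ {G}; cost 0
[col 4] CZ: children C:{T}, Z:{A} ∪→ {A,T}; cost 1
[col 4] CMZ: children CZ:{A,T}, M:{T} ∩→ {T}; cost 0
[col 4] CMTZ: children CMZ:{T}, T:{A} ∪→ {A,T}; cost 1
[col 4] FK: children F:{G}, K:{T} ∪→ {G,T}; cost 1
[col 4] FKS: children FK:{G,T}, S:{T} ∩→ {T}; cost 0
[col 4] CFKMSTZ: children CMTZ:{A,T}, FKS:{T} ∩→ {T}; cost 0
per-site changes: [3, 3, 4, 4, 3]; total = 17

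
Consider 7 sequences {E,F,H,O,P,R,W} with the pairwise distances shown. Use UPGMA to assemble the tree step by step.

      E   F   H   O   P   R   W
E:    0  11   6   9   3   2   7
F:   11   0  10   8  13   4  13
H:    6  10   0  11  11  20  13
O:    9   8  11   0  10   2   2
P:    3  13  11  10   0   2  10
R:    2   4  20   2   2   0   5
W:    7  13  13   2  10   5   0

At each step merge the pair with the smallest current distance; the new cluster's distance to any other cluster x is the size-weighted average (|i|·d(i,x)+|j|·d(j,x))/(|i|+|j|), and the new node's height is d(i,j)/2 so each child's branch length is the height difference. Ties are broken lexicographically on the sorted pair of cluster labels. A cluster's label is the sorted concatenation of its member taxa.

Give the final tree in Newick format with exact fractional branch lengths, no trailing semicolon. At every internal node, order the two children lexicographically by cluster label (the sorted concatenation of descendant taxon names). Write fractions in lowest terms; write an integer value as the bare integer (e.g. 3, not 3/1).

step 1: merge (E,R) at d=2; branch lengths E→1, R→1; new cluster ER
  updated: d(ER,F)=15/2, d(ER,H)=13, d(ER,O)=11/2, d(ER,P)=5/2, d(ER,W)=6
step 2: merge (O,W) at d=2; branch lengths O→1, W→1; new cluster OW
  updated: d(ER,OW)=23/4, d(F,OW)=21/2, d(H,OW)=12, d(OW,P)=10
step 3: merge (ER,P) at d=5/2; branch lengths ER→1/4, P→5/4; new cluster EPR
  updated: d(EPR,F)=28/3, d(EPR,H)=37/3, d(EPR,OW)=43/6
step 4: merge (EPR,OW) at d=43/6; branch lengths EPR→7/3, OW→31/12; new cluster EOPRW
  updated: d(EOPRW,F)=49/5, d(EOPRW,H)=61/5
step 5: merge (EOPRW,F) at d=49/5; branch lengths EOPRW→79/60, F→49/10; new cluster EFOPRW
  updated: d(EFOPRW,H)=71/6
step 6: merge (EFOPRW,H) at d=71/6; branch lengths EFOPRW→61/60, H→71/12; new cluster EFHOPRW
final tree: (((((E:1,R:1):1/4,P:5/4):7/3,(O:1,W:1):31/12):79/60,F:49/10):61/60,H:71/12)
total length: 707/30

(((((E:1,R:1):1/4,P:5/4):7/3,(O:1,W:1):31/12):79/60,F:49/10):61/60,H:71/12)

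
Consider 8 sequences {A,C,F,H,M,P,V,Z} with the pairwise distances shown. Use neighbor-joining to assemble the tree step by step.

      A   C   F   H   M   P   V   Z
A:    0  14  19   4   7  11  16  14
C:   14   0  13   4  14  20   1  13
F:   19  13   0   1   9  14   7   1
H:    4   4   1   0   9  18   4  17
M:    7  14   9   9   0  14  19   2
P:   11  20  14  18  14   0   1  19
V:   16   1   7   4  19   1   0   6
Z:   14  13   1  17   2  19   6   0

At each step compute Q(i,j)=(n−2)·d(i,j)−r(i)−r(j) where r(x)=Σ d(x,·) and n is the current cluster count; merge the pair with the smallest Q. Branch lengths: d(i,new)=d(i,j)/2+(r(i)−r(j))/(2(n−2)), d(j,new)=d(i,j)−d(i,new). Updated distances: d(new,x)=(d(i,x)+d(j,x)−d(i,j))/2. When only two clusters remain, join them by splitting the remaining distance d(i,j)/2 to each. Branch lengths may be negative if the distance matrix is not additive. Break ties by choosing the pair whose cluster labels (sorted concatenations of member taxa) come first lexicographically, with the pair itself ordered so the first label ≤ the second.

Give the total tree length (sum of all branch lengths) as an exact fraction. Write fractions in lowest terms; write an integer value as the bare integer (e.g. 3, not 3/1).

iteration 1: select P,V (d=1, Q=-145); attach at lengths (49/12, -37/12); label the merged cluster PV
  updated: d(A,PV)=13, d(C,PV)=10, d(F,PV)=10, d(H,PV)=21/2, d(M,PV)=16, d(PV,Z)=12
iteration 2: select F,Z (d=1, Q=-107); attach at lengths (-1/10, 11/10); label the merged cluster FZ
  updated: d(A,FZ)=16, d(C,FZ)=25/2, d(FZ,H)=17/2, d(FZ,M)=5, d(FZ,PV)=21/2
iteration 3: select FZ,M (d=5, Q=-167/2); attach at lengths (43/16, 37/16); label the merged cluster FMZ
  updated: d(A,FMZ)=9, d(C,FMZ)=43/4, d(FMZ,H)=25/4, d(FMZ,PV)=43/4
iteration 4: select C,PV (d=10, Q=-53); attach at lengths (49/12, 71/12); label the merged cluster CPV
  updated: d(A,CPV)=17/2, d(CPV,FMZ)=23/4, d(CPV,H)=9/4
iteration 5: select A,H (d=4, Q=-26); attach at lengths (17/4, -1/4); label the merged cluster AH
  updated: d(AH,CPV)=27/8, d(AH,FMZ)=45/8
iteration 6: select AH,CPV (d=27/8, Q=-59/4); attach at lengths (13/8, 7/4); label the merged cluster ACHPV
  updated: d(ACHPV,FMZ)=4
iteration 7: select ACHPV,FMZ (d=4); attach at lengths (2, 2); label the merged cluster ACFHMPVZ
final tree: (((A:17/4,H:-1/4):13/8,(C:49/12,(P:49/12,V:-37/12):71/12):7/4):2,((F:-1/10,Z:11/10):43/16,M:37/16):2)
total length: 227/8

227/8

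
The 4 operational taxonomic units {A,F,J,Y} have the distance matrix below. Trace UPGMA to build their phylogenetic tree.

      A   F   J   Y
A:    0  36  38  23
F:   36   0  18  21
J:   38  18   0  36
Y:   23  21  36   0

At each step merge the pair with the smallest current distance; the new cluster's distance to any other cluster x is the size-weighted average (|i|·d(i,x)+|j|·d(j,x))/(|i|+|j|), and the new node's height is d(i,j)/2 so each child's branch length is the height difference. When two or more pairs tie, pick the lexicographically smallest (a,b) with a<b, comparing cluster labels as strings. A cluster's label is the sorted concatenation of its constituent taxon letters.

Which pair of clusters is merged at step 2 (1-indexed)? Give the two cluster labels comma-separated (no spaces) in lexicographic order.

step 1: merge (F,J) at d=18; branch lengths F→9, J→9; new cluster FJ
  updated: d(A,FJ)=37, d(FJ,Y)=57/2
step 2: merge (A,Y) at d=23; branch lengths A→23/2, Y→23/2; new cluster AY
  updated: d(AY,FJ)=131/4
step 3: merge (AY,FJ) at d=131/4; branch lengths AY→39/8, FJ→59/8; new cluster AFJY
final tree: ((A:23/2,Y:23/2):39/8,(F:9,J:9):59/8)
total length: 213/4

A,Y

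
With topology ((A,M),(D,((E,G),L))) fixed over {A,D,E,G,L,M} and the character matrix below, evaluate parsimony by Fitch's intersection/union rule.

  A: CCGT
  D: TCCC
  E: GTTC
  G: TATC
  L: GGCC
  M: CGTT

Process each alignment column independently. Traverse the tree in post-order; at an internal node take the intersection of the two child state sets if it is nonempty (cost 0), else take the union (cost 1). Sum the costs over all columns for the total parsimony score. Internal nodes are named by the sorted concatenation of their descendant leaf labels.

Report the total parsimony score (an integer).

11

AM@0: {C} ∩ {C} = {C} (intersection, +0)
EG@0: {G} ∪ {T} = {G,T} (union, +1)
EGL@0: {G,T} ∩ {G} = {G} (intersection, +0)
DEGL@0: {T} ∪ {G} = {G,T} (union, +1)
ADEGLM@0: {C} ∪ {G,T} = {C,G,T} (union, +1)
AM@1: {C} ∪ {G} = {C,G} (union, +1)
EG@1: {T} ∪ {A} = {A,T} (union, +1)
EGL@1: {A,T} ∪ {G} = {A,G,T} (union, +1)
DEGL@1: {C} ∪ {A,G,T} = {A,C,G,T} (union, +1)
ADEGLM@1: {C,G} ∩ {A,C,G,T} = {C,G} (intersection, +0)
AM@2: {G} ∪ {T} = {G,T} (union, +1)
EG@2: {T} ∩ {T} = {T} (intersection, +0)
EGL@2: {T} ∪ {C} = {C,T} (union, +1)
DEGL@2: {C} ∩ {C,T} = {C} (intersection, +0)
ADEGLM@2: {G,T} ∪ {C} = {C,G,T} (union, +1)
AM@3: {T} ∩ {T} = {T} (intersection, +0)
EG@3: {C} ∩ {C} = {C} (intersection, +0)
EGL@3: {C} ∩ {C} = {C} (intersection, +0)
DEGL@3: {C} ∩ {C} = {C} (intersection, +0)
ADEGLM@3: {T} ∪ {C} = {C,T} (union, +1)
per-site changes: [3, 4, 3, 1]; total = 11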